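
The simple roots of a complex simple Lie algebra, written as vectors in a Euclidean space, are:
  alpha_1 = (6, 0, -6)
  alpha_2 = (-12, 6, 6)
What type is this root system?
G2

Compute the Cartan integers a_ij = 2(alpha_i, alpha_j)/(alpha_j, alpha_j); the resulting 2x2 Cartan matrix is
[[2, -1], [-3, 2]].
The roots have two lengths (squared-length ratio 3:1); the short ones are alpha_{1}. The associated Dynkin diagram is two nodes joined by a triple edge (G_2), so the type is G_2.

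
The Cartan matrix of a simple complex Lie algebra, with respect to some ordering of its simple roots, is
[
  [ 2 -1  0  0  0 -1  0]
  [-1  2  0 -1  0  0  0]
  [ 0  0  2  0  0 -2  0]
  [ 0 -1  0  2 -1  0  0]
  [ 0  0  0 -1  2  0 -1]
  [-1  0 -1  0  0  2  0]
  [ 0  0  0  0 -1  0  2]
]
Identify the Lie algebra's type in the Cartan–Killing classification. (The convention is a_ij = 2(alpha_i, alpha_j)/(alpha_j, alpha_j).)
C_7 (sp(14))

The matrix has rank 7 with 2's on the diagonal. Reading the off-diagonal entries as Dynkin edges (a single edge where a_ij = a_ji = -1; a double or triple edge where a_ij * a_ji = 2 or 3), the diagram is a chain of 7 nodes with a double edge at one end; the terminal node there is the unique long simple root (C_7). One simple-root ordering that puts it in standard form is (alpha_7, alpha_5, alpha_4, alpha_2, alpha_1, alpha_6, alpha_3). So the algebra is type C_7, i.e. sp(14).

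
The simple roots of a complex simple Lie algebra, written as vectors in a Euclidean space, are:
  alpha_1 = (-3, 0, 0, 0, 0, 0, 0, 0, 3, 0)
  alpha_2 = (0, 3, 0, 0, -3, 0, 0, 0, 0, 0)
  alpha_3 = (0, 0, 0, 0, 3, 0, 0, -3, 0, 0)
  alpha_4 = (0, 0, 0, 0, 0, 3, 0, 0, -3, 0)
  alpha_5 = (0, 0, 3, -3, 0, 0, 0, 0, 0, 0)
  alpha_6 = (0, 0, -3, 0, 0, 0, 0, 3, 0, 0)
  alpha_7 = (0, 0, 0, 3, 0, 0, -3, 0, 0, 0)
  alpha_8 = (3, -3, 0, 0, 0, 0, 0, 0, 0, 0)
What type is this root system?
Compute the Cartan integers a_ij = 2(alpha_i, alpha_j)/(alpha_j, alpha_j); the resulting 8x8 Cartan matrix is
[[2, 0, 0, -1, 0, 0, 0, -1], [0, 2, -1, 0, 0, 0, 0, -1], [0, -1, 2, 0, 0, -1, 0, 0], [-1, 0, 0, 2, 0, 0, 0, 0], [0, 0, 0, 0, 2, -1, -1, 0], [0, 0, -1, 0, -1, 2, 0, 0], [0, 0, 0, 0, -1, 0, 2, 0], [-1, -1, 0, 0, 0, 0, 0, 2]].
All simple roots have the same length, so the diagram is simply laced. The associated Dynkin diagram is a chain of 8 nodes with single edges (A_8), so the type is A_8 (the algebra sl(9)).

A_8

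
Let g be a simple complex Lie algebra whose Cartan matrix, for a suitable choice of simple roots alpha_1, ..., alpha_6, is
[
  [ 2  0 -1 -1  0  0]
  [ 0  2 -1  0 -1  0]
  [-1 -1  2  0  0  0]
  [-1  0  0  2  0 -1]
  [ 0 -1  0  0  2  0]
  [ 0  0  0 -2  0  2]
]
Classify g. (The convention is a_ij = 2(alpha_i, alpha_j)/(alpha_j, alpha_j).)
C6

The matrix has rank 6 with 2's on the diagonal. Reading the off-diagonal entries as Dynkin edges (a single edge where a_ij = a_ji = -1; a double or triple edge where a_ij * a_ji = 2 or 3), the diagram is a chain of 6 nodes with a double edge at one end; the terminal node there is the unique long simple root (C_6). One simple-root ordering that puts it in standard form is (alpha_5, alpha_2, alpha_3, alpha_1, alpha_4, alpha_6). So the algebra is type C_6, i.e. sp(12).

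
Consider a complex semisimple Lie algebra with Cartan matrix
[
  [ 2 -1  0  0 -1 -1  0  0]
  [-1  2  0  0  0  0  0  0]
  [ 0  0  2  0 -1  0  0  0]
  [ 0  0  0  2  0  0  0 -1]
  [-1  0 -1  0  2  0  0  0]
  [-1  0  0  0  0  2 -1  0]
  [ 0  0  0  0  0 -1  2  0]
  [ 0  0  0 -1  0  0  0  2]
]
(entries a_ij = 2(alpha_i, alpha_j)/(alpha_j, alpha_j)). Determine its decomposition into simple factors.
The diagram associated to this matrix has two connected components: the simple roots {alpha_4, alpha_8} form a chain of 2 nodes with single edges (A_2), and {alpha_1, alpha_2, alpha_3, alpha_5, alpha_6, alpha_7} form a chain of 5 nodes with one extra node attached to the third node from one end (E_6). A semisimple Lie algebra decomposes uniquely as the direct sum of simple ideals, one per connected component of its Dynkin diagram, so g ≅ A_2 ⊕ E_6 (dimension 8 + 78 = 86).

A_2 + E_6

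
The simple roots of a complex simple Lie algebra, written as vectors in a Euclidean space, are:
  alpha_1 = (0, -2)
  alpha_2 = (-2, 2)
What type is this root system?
B_2

Compute the Cartan integers a_ij = 2(alpha_i, alpha_j)/(alpha_j, alpha_j); the resulting 2x2 Cartan matrix is
[[2, -1], [-2, 2]].
The roots have two lengths (squared-length ratio 2:1); the short ones are alpha_{1}. The associated Dynkin diagram is a chain of 2 nodes with a double edge at one end; the terminal node there is the unique short simple root (B_2), so the type is B_2 (the algebra so(5)).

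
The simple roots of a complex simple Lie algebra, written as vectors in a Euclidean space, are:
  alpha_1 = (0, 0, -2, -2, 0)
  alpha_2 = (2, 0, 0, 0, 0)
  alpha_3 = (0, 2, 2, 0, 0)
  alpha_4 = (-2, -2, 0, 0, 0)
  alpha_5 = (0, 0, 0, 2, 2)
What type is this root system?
Compute the Cartan integers a_ij = 2(alpha_i, alpha_j)/(alpha_j, alpha_j); the resulting 5x5 Cartan matrix is
[[2, 0, -1, 0, -1], [0, 2, 0, -1, 0], [-1, 0, 2, -1, 0], [0, -2, -1, 2, 0], [-1, 0, 0, 0, 2]].
The roots have two lengths (squared-length ratio 2:1); the short ones are alpha_{2}. The associated Dynkin diagram is a chain of 5 nodes with a double edge at one end; the terminal node there is the unique short simple root (B_5), so the type is B_5 (the algebra so(11)).

B_5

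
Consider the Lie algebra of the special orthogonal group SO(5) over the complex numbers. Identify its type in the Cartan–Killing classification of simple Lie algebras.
This is so(5) with 5 odd, which has dimension 5(5-1)/2 = 10 and rank (5-1)/2 = 2. In the classification of classical Lie algebras, the orthogonal algebra so(2n+1) in an odd number of variables has type B_n; here n = 2, so the Dynkin diagram is a chain of 2 nodes with a double edge at one end; the terminal node there is the unique short simple root (B_2). Hence the type is B_2.

B_2 (so(5))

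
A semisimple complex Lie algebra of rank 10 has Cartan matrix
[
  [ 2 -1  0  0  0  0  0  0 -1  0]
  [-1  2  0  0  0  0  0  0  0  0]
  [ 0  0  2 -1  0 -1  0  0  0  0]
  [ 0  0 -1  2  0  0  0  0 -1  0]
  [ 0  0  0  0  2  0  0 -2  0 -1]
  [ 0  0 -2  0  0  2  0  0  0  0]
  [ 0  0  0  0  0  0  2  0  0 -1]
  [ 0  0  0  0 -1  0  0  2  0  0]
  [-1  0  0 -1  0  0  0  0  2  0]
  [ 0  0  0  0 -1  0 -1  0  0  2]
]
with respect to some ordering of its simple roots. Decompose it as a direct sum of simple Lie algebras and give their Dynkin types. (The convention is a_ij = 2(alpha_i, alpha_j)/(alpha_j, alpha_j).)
B4 ⊕ C6

The diagram associated to this matrix has two connected components: the simple roots {alpha_5, alpha_7, alpha_8, alpha_10} form a chain of 4 nodes with a double edge at one end; the terminal node there is the unique short simple root (B_4), and {alpha_1, alpha_2, alpha_3, alpha_4, alpha_6, alpha_9} form a chain of 6 nodes with a double edge at one end; the terminal node there is the unique long simple root (C_6). A semisimple Lie algebra decomposes uniquely as the direct sum of simple ideals, one per connected component of its Dynkin diagram, so g ≅ B_4 ⊕ C_6 (dimension 36 + 78 = 114).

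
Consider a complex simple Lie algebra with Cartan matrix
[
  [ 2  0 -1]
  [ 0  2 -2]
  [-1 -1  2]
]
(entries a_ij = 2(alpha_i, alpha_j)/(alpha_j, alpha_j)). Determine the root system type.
The matrix has rank 3 with 2's on the diagonal. Reading the off-diagonal entries as Dynkin edges (a single edge where a_ij = a_ji = -1; a double or triple edge where a_ij * a_ji = 2 or 3), the diagram is a chain of 3 nodes with a double edge at one end; the terminal node there is the unique long simple root (C_3). One simple-root ordering that puts it in standard form is (alpha_1, alpha_3, alpha_2). So the algebra is type C_3, i.e. sp(6).

type C_3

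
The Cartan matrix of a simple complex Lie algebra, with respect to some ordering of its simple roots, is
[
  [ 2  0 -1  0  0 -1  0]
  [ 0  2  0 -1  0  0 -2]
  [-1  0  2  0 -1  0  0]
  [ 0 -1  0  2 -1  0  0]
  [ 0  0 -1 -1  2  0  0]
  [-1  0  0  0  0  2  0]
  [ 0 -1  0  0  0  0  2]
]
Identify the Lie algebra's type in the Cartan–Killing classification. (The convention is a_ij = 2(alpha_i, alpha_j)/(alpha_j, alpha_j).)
B_7 (so(15))

The matrix has rank 7 with 2's on the diagonal. Reading the off-diagonal entries as Dynkin edges (a single edge where a_ij = a_ji = -1; a double or triple edge where a_ij * a_ji = 2 or 3), the diagram is a chain of 7 nodes with a double edge at one end; the terminal node there is the unique short simple root (B_7). One simple-root ordering that puts it in standard form is (alpha_6, alpha_1, alpha_3, alpha_5, alpha_4, alpha_2, alpha_7). So the algebra is type B_7, i.e. so(15).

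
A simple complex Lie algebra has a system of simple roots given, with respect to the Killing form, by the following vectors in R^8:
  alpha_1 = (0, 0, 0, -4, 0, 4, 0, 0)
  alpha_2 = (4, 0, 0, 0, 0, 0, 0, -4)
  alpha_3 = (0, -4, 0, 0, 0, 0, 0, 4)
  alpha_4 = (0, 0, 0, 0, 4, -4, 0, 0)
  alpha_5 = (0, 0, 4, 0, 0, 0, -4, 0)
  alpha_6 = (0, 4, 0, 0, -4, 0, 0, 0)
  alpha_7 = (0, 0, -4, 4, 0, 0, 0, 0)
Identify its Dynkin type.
A_7

Compute the Cartan integers a_ij = 2(alpha_i, alpha_j)/(alpha_j, alpha_j); the resulting 7x7 Cartan matrix is
[[2, 0, 0, -1, 0, 0, -1], [0, 2, -1, 0, 0, 0, 0], [0, -1, 2, 0, 0, -1, 0], [-1, 0, 0, 2, 0, -1, 0], [0, 0, 0, 0, 2, 0, -1], [0, 0, -1, -1, 0, 2, 0], [-1, 0, 0, 0, -1, 0, 2]].
All simple roots have the same length, so the diagram is simply laced. The associated Dynkin diagram is a chain of 7 nodes with single edges (A_7), so the type is A_7 (the algebra sl(8)).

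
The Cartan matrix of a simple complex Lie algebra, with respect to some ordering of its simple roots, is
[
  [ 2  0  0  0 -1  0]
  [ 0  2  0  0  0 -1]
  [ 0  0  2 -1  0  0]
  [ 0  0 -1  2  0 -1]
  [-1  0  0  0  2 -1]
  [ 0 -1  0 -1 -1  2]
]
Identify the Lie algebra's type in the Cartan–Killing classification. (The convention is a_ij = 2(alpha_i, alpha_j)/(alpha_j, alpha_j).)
E_6

The matrix has rank 6 with 2's on the diagonal. Reading the off-diagonal entries as Dynkin edges (a single edge where a_ij = a_ji = -1; a double or triple edge where a_ij * a_ji = 2 or 3), the diagram is a chain of 5 nodes with one extra node attached to the third node from one end (E_6). One simple-root ordering that puts it in standard form is (alpha_3, alpha_2, alpha_4, alpha_6, alpha_5, alpha_1). So the algebra is type E_6.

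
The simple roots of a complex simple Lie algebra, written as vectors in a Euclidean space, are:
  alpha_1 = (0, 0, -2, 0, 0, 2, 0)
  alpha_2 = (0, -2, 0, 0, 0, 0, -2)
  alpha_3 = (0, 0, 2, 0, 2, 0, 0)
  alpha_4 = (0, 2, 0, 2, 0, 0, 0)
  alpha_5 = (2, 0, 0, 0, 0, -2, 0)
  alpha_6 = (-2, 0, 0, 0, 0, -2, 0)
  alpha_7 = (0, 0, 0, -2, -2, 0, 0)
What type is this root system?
type D_7

Compute the Cartan integers a_ij = 2(alpha_i, alpha_j)/(alpha_j, alpha_j); the resulting 7x7 Cartan matrix is
[[2, 0, -1, 0, -1, -1, 0], [0, 2, 0, -1, 0, 0, 0], [-1, 0, 2, 0, 0, 0, -1], [0, -1, 0, 2, 0, 0, -1], [-1, 0, 0, 0, 2, 0, 0], [-1, 0, 0, 0, 0, 2, 0], [0, 0, -1, -1, 0, 0, 2]].
All simple roots have the same length, so the diagram is simply laced. The associated Dynkin diagram is a chain of 5 nodes with a fork of two nodes at one end (D_7), so the type is D_7 (the algebra so(14)).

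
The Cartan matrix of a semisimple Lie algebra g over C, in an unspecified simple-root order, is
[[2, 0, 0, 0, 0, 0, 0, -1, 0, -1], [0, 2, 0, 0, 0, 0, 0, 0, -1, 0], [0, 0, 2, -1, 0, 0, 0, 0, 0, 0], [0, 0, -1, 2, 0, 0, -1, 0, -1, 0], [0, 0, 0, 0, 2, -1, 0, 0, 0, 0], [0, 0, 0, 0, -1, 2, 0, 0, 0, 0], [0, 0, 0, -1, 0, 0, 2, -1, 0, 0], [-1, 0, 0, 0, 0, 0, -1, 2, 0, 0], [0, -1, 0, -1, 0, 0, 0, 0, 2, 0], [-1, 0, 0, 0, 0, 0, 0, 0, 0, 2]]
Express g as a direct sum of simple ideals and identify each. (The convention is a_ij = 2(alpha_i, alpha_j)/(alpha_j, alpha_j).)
A_2 + E_8

The diagram associated to this matrix has two connected components: the simple roots {alpha_5, alpha_6} form a chain of 2 nodes with single edges (A_2), and {alpha_1, alpha_2, alpha_3, alpha_4, alpha_7, alpha_8, alpha_9, alpha_10} form a chain of 7 nodes with one extra node attached to the third node from one end (E_8). A semisimple Lie algebra decomposes uniquely as the direct sum of simple ideals, one per connected component of its Dynkin diagram, so g ≅ A_2 ⊕ E_8 (dimension 8 + 248 = 256).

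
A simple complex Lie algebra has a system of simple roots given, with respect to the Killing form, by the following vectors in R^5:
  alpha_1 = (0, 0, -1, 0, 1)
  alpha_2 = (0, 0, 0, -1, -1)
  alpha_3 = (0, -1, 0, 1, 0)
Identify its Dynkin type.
A3

Compute the Cartan integers a_ij = 2(alpha_i, alpha_j)/(alpha_j, alpha_j); the resulting 3x3 Cartan matrix is
[[2, -1, 0], [-1, 2, -1], [0, -1, 2]].
All simple roots have the same length, so the diagram is simply laced. The associated Dynkin diagram is a chain of 3 nodes with single edges (A_3), so the type is A_3 (the algebra sl(4)).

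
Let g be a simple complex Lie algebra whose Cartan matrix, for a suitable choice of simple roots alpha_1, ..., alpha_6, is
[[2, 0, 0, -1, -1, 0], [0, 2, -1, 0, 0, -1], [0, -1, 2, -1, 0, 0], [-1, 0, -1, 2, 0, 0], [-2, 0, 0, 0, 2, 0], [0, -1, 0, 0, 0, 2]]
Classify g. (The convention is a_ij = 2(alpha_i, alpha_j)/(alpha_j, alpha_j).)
The matrix has rank 6 with 2's on the diagonal. Reading the off-diagonal entries as Dynkin edges (a single edge where a_ij = a_ji = -1; a double or triple edge where a_ij * a_ji = 2 or 3), the diagram is a chain of 6 nodes with a double edge at one end; the terminal node there is the unique long simple root (C_6). One simple-root ordering that puts it in standard form is (alpha_6, alpha_2, alpha_3, alpha_4, alpha_1, alpha_5). So the algebra is type C_6, i.e. sp(12).

C_6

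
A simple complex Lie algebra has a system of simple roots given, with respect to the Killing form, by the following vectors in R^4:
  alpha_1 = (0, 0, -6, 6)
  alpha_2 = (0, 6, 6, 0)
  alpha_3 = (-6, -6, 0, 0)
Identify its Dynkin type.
Compute the Cartan integers a_ij = 2(alpha_i, alpha_j)/(alpha_j, alpha_j); the resulting 3x3 Cartan matrix is
[[2, -1, 0], [-1, 2, -1], [0, -1, 2]].
All simple roots have the same length, so the diagram is simply laced. The associated Dynkin diagram is a chain of 3 nodes with single edges (A_3), so the type is A_3 (the algebra sl(4)).

A_3 (sl(4))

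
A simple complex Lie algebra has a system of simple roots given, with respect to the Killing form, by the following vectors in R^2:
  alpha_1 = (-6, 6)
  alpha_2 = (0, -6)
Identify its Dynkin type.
B2

Compute the Cartan integers a_ij = 2(alpha_i, alpha_j)/(alpha_j, alpha_j); the resulting 2x2 Cartan matrix is
[[2, -2], [-1, 2]].
The roots have two lengths (squared-length ratio 2:1); the short ones are alpha_{2}. The associated Dynkin diagram is a chain of 2 nodes with a double edge at one end; the terminal node there is the unique short simple root (B_2), so the type is B_2 (the algebra so(5)).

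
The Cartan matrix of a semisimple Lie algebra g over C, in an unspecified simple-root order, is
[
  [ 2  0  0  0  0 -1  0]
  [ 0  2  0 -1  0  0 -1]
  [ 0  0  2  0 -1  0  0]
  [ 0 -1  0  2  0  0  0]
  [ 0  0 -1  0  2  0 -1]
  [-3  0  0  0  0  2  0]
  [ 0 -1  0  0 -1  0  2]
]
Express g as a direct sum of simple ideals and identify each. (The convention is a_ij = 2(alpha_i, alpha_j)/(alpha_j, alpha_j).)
The diagram associated to this matrix has two connected components: the simple roots {alpha_2, alpha_3, alpha_4, alpha_5, alpha_7} form a chain of 5 nodes with single edges (A_5), and {alpha_1, alpha_6} form two nodes joined by a triple edge (G_2). A semisimple Lie algebra decomposes uniquely as the direct sum of simple ideals, one per connected component of its Dynkin diagram, so g ≅ A_5 ⊕ G_2 (dimension 35 + 14 = 49).

A_5 ⊕ G_2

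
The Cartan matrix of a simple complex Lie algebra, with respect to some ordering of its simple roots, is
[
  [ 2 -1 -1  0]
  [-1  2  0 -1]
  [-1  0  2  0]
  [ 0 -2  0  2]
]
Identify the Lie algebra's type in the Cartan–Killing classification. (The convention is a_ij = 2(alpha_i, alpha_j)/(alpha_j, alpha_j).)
C4

The matrix has rank 4 with 2's on the diagonal. Reading the off-diagonal entries as Dynkin edges (a single edge where a_ij = a_ji = -1; a double or triple edge where a_ij * a_ji = 2 or 3), the diagram is a chain of 4 nodes with a double edge at one end; the terminal node there is the unique long simple root (C_4). One simple-root ordering that puts it in standard form is (alpha_3, alpha_1, alpha_2, alpha_4). So the algebra is type C_4, i.e. sp(8).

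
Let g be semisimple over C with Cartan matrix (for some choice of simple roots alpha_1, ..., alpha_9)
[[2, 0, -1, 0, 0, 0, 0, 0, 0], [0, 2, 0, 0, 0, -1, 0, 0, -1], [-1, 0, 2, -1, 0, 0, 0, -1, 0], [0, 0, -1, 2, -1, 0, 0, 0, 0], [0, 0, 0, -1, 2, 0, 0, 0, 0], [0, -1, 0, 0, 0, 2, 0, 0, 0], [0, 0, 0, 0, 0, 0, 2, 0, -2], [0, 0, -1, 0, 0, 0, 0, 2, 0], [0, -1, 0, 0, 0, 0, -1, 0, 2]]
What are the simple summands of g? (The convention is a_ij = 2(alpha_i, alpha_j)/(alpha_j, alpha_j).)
C4 ⊕ D5

The diagram associated to this matrix has two connected components: the simple roots {alpha_2, alpha_6, alpha_7, alpha_9} form a chain of 4 nodes with a double edge at one end; the terminal node there is the unique long simple root (C_4), and {alpha_1, alpha_3, alpha_4, alpha_5, alpha_8} form a chain of 3 nodes with a fork of two nodes at one end (D_5). A semisimple Lie algebra decomposes uniquely as the direct sum of simple ideals, one per connected component of its Dynkin diagram, so g ≅ C_4 ⊕ D_5 (dimension 36 + 45 = 81).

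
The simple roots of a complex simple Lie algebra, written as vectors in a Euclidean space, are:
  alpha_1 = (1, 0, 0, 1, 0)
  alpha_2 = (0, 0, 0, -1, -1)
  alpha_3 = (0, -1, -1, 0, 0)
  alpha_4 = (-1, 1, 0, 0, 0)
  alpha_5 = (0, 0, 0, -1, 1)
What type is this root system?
D5

Compute the Cartan integers a_ij = 2(alpha_i, alpha_j)/(alpha_j, alpha_j); the resulting 5x5 Cartan matrix is
[[2, -1, 0, -1, -1], [-1, 2, 0, 0, 0], [0, 0, 2, -1, 0], [-1, 0, -1, 2, 0], [-1, 0, 0, 0, 2]].
All simple roots have the same length, so the diagram is simply laced. The associated Dynkin diagram is a chain of 3 nodes with a fork of two nodes at one end (D_5), so the type is D_5 (the algebra so(10)).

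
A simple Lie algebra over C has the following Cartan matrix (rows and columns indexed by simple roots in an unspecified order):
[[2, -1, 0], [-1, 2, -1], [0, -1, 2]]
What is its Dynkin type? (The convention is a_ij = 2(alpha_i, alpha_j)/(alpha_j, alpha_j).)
A3

The matrix has rank 3 with 2's on the diagonal. Reading the off-diagonal entries as Dynkin edges (a single edge where a_ij = a_ji = -1; a double or triple edge where a_ij * a_ji = 2 or 3), the diagram is a chain of 3 nodes with single edges (A_3). One simple-root ordering that puts it in standard form is (alpha_3, alpha_2, alpha_1). So the algebra is type A_3, i.e. sl(4).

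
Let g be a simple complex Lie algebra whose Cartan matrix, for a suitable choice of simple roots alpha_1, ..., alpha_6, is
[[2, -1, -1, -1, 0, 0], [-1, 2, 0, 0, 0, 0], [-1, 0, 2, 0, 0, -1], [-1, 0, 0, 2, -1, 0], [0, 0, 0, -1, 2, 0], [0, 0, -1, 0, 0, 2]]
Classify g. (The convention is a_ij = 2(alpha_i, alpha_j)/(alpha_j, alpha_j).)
The matrix has rank 6 with 2's on the diagonal. Reading the off-diagonal entries as Dynkin edges (a single edge where a_ij = a_ji = -1; a double or triple edge where a_ij * a_ji = 2 or 3), the diagram is a chain of 5 nodes with one extra node attached to the third node from one end (E_6). One simple-root ordering that puts it in standard form is (alpha_6, alpha_2, alpha_3, alpha_1, alpha_4, alpha_5). So the algebra is type E_6.

E_6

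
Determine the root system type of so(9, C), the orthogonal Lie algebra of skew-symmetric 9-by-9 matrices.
This is so(9) with 9 odd, which has dimension 9(9-1)/2 = 36 and rank (9-1)/2 = 4. In the classification of classical Lie algebras, the orthogonal algebra so(2n+1) in an odd number of variables has type B_n; here n = 4, so the Dynkin diagram is a chain of 4 nodes with a double edge at one end; the terminal node there is the unique short simple root (B_4). Hence the type is B_4.

type B_4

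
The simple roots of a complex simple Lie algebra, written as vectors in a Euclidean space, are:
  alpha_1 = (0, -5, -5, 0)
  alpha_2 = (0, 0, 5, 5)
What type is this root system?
A_2

Compute the Cartan integers a_ij = 2(alpha_i, alpha_j)/(alpha_j, alpha_j); the resulting 2x2 Cartan matrix is
[[2, -1], [-1, 2]].
All simple roots have the same length, so the diagram is simply laced. The associated Dynkin diagram is a chain of 2 nodes with single edges (A_2), so the type is A_2 (the algebra sl(3)).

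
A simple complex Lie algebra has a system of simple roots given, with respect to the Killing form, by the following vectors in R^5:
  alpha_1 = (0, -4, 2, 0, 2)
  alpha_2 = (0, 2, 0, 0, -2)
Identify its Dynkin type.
G2

Compute the Cartan integers a_ij = 2(alpha_i, alpha_j)/(alpha_j, alpha_j); the resulting 2x2 Cartan matrix is
[[2, -3], [-1, 2]].
The roots have two lengths (squared-length ratio 3:1); the short ones are alpha_{2}. The associated Dynkin diagram is two nodes joined by a triple edge (G_2), so the type is G_2.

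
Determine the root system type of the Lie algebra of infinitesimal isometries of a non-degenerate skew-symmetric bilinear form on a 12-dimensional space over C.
This is sp(12), which has dimension 12(12+1)/2 = 78 and rank 12/2 = 6. In the classification of classical Lie algebras, the symplectic algebra sp(2n) has type C_n; here n = 6, so the Dynkin diagram is a chain of 6 nodes with a double edge at one end; the terminal node there is the unique long simple root (C_6). Hence the type is C_6.

C_6 (sp(12))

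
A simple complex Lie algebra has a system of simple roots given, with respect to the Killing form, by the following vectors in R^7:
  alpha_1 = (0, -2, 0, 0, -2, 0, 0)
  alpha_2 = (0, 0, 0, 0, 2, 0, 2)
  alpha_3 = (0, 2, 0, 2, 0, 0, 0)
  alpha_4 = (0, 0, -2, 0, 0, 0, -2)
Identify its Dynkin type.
Compute the Cartan integers a_ij = 2(alpha_i, alpha_j)/(alpha_j, alpha_j); the resulting 4x4 Cartan matrix is
[[2, -1, -1, 0], [-1, 2, 0, -1], [-1, 0, 2, 0], [0, -1, 0, 2]].
All simple roots have the same length, so the diagram is simply laced. The associated Dynkin diagram is a chain of 4 nodes with single edges (A_4), so the type is A_4 (the algebra sl(5)).

A_4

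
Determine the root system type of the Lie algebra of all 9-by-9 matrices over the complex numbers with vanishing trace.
A8

This is sl(9), which has dimension 9^2 - 1 = 80 and rank 9 - 1 = 8 (a Cartan subalgebra is the diagonal traceless matrices). In the classification of classical Lie algebras, the special linear algebra sl(n+1) has type A_n; here n = 8, so the Dynkin diagram is a chain of 8 nodes with single edges (A_8). Hence the type is A_8.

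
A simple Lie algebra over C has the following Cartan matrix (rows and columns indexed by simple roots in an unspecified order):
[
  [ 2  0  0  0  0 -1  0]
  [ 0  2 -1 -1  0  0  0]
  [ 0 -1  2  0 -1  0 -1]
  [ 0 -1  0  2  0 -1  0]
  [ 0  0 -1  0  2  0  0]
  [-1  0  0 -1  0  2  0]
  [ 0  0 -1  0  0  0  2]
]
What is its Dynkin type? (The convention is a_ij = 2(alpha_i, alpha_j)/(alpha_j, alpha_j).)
The matrix has rank 7 with 2's on the diagonal. Reading the off-diagonal entries as Dynkin edges (a single edge where a_ij = a_ji = -1; a double or triple edge where a_ij * a_ji = 2 or 3), the diagram is a chain of 5 nodes with a fork of two nodes at one end (D_7). One simple-root ordering that puts it in standard form is (alpha_1, alpha_6, alpha_4, alpha_2, alpha_3, alpha_5, alpha_7). So the algebra is type D_7, i.e. so(14).

D_7 (so(14))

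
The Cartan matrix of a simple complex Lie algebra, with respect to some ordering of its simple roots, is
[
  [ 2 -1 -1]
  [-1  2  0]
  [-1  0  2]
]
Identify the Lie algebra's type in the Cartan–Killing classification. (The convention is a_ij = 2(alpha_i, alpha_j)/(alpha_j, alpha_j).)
The matrix has rank 3 with 2's on the diagonal. Reading the off-diagonal entries as Dynkin edges (a single edge where a_ij = a_ji = -1; a double or triple edge where a_ij * a_ji = 2 or 3), the diagram is a chain of 3 nodes with single edges (A_3). One simple-root ordering that puts it in standard form is (alpha_3, alpha_1, alpha_2). So the algebra is type A_3, i.e. sl(4).

A_3 (sl(4))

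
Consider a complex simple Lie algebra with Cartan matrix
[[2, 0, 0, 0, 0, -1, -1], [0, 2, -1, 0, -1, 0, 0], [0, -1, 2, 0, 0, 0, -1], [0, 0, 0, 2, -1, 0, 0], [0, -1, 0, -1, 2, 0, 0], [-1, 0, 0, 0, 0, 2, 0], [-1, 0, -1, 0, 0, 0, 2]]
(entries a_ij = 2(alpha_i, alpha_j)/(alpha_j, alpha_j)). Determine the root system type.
The matrix has rank 7 with 2's on the diagonal. Reading the off-diagonal entries as Dynkin edges (a single edge where a_ij = a_ji = -1; a double or triple edge where a_ij * a_ji = 2 or 3), the diagram is a chain of 7 nodes with single edges (A_7). One simple-root ordering that puts it in standard form is (alpha_6, alpha_1, alpha_7, alpha_3, alpha_2, alpha_5, alpha_4). So the algebra is type A_7, i.e. sl(8).

A_7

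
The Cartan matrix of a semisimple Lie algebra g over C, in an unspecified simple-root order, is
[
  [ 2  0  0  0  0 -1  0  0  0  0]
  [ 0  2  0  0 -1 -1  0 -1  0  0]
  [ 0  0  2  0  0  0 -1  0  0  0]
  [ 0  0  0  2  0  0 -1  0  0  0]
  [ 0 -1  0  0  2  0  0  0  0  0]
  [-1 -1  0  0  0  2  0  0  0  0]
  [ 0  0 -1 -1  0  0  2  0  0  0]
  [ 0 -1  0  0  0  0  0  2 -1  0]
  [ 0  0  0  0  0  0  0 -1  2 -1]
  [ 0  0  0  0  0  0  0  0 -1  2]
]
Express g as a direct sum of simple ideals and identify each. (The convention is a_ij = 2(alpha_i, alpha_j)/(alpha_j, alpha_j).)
The diagram associated to this matrix has two connected components: the simple roots {alpha_3, alpha_4, alpha_7} form a chain of 3 nodes with single edges (A_3), and {alpha_1, alpha_2, alpha_5, alpha_6, alpha_8, alpha_9, alpha_10} form a chain of 6 nodes with one extra node attached to the third node from one end (E_7). A semisimple Lie algebra decomposes uniquely as the direct sum of simple ideals, one per connected component of its Dynkin diagram, so g ≅ A_3 ⊕ E_7 (dimension 15 + 133 = 148).

type A_3 ⊕ type E_7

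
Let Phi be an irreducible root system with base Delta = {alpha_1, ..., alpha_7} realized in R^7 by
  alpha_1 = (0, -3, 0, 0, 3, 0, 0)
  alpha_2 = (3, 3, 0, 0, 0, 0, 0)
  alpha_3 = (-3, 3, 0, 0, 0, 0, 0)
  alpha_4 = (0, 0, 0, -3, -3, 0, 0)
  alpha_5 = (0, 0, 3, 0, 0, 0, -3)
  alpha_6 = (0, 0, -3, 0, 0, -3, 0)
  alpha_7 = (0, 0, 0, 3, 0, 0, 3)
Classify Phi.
Compute the Cartan integers a_ij = 2(alpha_i, alpha_j)/(alpha_j, alpha_j); the resulting 7x7 Cartan matrix is
[[2, -1, -1, -1, 0, 0, 0], [-1, 2, 0, 0, 0, 0, 0], [-1, 0, 2, 0, 0, 0, 0], [-1, 0, 0, 2, 0, 0, -1], [0, 0, 0, 0, 2, -1, -1], [0, 0, 0, 0, -1, 2, 0], [0, 0, 0, -1, -1, 0, 2]].
All simple roots have the same length, so the diagram is simply laced. The associated Dynkin diagram is a chain of 5 nodes with a fork of two nodes at one end (D_7), so the type is D_7 (the algebra so(14)).

D_7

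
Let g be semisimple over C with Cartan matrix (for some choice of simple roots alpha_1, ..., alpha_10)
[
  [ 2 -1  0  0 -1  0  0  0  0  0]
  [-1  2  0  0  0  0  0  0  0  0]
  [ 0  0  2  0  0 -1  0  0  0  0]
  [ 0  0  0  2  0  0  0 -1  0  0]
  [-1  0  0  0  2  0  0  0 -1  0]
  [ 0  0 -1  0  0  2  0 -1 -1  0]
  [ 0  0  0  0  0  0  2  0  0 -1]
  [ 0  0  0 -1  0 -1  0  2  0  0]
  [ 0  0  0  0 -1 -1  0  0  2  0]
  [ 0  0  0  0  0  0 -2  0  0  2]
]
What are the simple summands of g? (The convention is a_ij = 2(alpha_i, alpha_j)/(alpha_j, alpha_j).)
The diagram associated to this matrix has two connected components: the simple roots {alpha_7, alpha_10} form a chain of 2 nodes with a double edge at one end; the terminal node there is the unique short simple root (B_2), and {alpha_1, alpha_2, alpha_3, alpha_4, alpha_5, alpha_6, alpha_8, alpha_9} form a chain of 7 nodes with one extra node attached to the third node from one end (E_8). A semisimple Lie algebra decomposes uniquely as the direct sum of simple ideals, one per connected component of its Dynkin diagram, so g ≅ B_2 ⊕ E_8 (dimension 10 + 248 = 258).

B_2 (so(5)) ⊕ E_8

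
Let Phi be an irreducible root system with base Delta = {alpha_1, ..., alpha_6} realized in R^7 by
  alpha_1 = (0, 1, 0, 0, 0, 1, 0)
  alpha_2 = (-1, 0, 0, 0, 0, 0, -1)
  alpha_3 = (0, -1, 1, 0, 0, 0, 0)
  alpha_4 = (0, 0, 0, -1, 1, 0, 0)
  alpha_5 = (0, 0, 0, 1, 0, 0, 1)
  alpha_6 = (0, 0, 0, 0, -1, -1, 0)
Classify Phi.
A_6

Compute the Cartan integers a_ij = 2(alpha_i, alpha_j)/(alpha_j, alpha_j); the resulting 6x6 Cartan matrix is
[[2, 0, -1, 0, 0, -1], [0, 2, 0, 0, -1, 0], [-1, 0, 2, 0, 0, 0], [0, 0, 0, 2, -1, -1], [0, -1, 0, -1, 2, 0], [-1, 0, 0, -1, 0, 2]].
All simple roots have the same length, so the diagram is simply laced. The associated Dynkin diagram is a chain of 6 nodes with single edges (A_6), so the type is A_6 (the algebra sl(7)).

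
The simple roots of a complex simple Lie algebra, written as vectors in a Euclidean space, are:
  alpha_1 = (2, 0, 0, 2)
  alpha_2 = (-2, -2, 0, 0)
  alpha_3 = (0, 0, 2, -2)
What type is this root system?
Compute the Cartan integers a_ij = 2(alpha_i, alpha_j)/(alpha_j, alpha_j); the resulting 3x3 Cartan matrix is
[[2, -1, -1], [-1, 2, 0], [-1, 0, 2]].
All simple roots have the same length, so the diagram is simply laced. The associated Dynkin diagram is a chain of 3 nodes with single edges (A_3), so the type is A_3 (the algebra sl(4)).

A3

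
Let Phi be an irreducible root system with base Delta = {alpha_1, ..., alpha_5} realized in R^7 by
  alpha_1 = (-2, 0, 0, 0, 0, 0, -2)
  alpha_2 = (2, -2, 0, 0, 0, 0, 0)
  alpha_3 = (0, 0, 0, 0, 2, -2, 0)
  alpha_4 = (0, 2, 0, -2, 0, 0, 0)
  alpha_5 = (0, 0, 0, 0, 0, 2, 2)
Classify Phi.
Compute the Cartan integers a_ij = 2(alpha_i, alpha_j)/(alpha_j, alpha_j); the resulting 5x5 Cartan matrix is
[[2, -1, 0, 0, -1], [-1, 2, 0, -1, 0], [0, 0, 2, 0, -1], [0, -1, 0, 2, 0], [-1, 0, -1, 0, 2]].
All simple roots have the same length, so the diagram is simply laced. The associated Dynkin diagram is a chain of 5 nodes with single edges (A_5), so the type is A_5 (the algebra sl(6)).

A_5 (sl(6))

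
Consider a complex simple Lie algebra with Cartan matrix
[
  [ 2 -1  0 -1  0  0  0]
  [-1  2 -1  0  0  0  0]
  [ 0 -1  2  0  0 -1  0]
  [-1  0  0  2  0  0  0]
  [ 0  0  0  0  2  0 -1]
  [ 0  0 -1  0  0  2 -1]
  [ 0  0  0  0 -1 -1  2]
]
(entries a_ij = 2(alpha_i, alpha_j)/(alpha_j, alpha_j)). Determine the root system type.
type A_7

The matrix has rank 7 with 2's on the diagonal. Reading the off-diagonal entries as Dynkin edges (a single edge where a_ij = a_ji = -1; a double or triple edge where a_ij * a_ji = 2 or 3), the diagram is a chain of 7 nodes with single edges (A_7). One simple-root ordering that puts it in standard form is (alpha_4, alpha_1, alpha_2, alpha_3, alpha_6, alpha_7, alpha_5). So the algebra is type A_7, i.e. sl(8).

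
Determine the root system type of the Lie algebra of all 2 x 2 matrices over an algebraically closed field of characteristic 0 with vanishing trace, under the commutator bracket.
This is sl(2), which has dimension 2^2 - 1 = 3 and rank 2 - 1 = 1 (a Cartan subalgebra is the diagonal traceless matrices). In the classification of classical Lie algebras, the special linear algebra sl(n+1) has type A_n; here n = 1, so the Dynkin diagram is a chain of 1 nodes with single edges (A_1). Hence the type is A_1.

A1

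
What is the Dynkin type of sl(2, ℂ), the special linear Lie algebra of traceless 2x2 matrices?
This is sl(2), which has dimension 2^2 - 1 = 3 and rank 2 - 1 = 1 (a Cartan subalgebra is the diagonal traceless matrices). In the classification of classical Lie algebras, the special linear algebra sl(n+1) has type A_n; here n = 1, so the Dynkin diagram is a chain of 1 nodes with single edges (A_1). Hence the type is A_1.

A_1 (sl(2))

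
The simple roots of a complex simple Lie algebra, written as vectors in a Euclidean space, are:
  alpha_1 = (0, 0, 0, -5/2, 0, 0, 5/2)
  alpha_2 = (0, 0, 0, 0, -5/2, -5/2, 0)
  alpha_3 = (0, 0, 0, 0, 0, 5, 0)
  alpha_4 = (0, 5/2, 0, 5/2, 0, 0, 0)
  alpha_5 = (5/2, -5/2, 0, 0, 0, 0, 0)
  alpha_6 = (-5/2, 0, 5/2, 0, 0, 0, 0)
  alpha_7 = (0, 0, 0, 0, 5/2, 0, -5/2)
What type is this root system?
type C_7

Compute the Cartan integers a_ij = 2(alpha_i, alpha_j)/(alpha_j, alpha_j); the resulting 7x7 Cartan matrix is
[[2, 0, 0, -1, 0, 0, -1], [0, 2, -1, 0, 0, 0, -1], [0, -2, 2, 0, 0, 0, 0], [-1, 0, 0, 2, -1, 0, 0], [0, 0, 0, -1, 2, -1, 0], [0, 0, 0, 0, -1, 2, 0], [-1, -1, 0, 0, 0, 0, 2]].
The roots have two lengths (squared-length ratio 2:1); the short ones are alpha_{1,2,4,5,6,7}. The associated Dynkin diagram is a chain of 7 nodes with a double edge at one end; the terminal node there is the unique long simple root (C_7), so the type is C_7 (the algebra sp(14)).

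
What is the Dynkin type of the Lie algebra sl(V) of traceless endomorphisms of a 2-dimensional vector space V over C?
This is sl(2), which has dimension 2^2 - 1 = 3 and rank 2 - 1 = 1 (a Cartan subalgebra is the diagonal traceless matrices). In the classification of classical Lie algebras, the special linear algebra sl(n+1) has type A_n; here n = 1, so the Dynkin diagram is a chain of 1 nodes with single edges (A_1). Hence the type is A_1.

A_1 (sl(2))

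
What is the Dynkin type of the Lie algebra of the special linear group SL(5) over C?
A_4 (sl(5))

This is sl(5), which has dimension 5^2 - 1 = 24 and rank 5 - 1 = 4 (a Cartan subalgebra is the diagonal traceless matrices). In the classification of classical Lie algebras, the special linear algebra sl(n+1) has type A_n; here n = 4, so the Dynkin diagram is a chain of 4 nodes with single edges (A_4). Hence the type is A_4.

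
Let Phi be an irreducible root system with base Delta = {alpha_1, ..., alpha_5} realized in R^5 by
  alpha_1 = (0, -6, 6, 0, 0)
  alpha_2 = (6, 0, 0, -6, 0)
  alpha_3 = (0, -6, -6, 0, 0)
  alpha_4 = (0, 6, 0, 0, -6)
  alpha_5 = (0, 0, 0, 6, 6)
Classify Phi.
D_5 (so(10))

Compute the Cartan integers a_ij = 2(alpha_i, alpha_j)/(alpha_j, alpha_j); the resulting 5x5 Cartan matrix is
[[2, 0, 0, -1, 0], [0, 2, 0, 0, -1], [0, 0, 2, -1, 0], [-1, 0, -1, 2, -1], [0, -1, 0, -1, 2]].
All simple roots have the same length, so the diagram is simply laced. The associated Dynkin diagram is a chain of 3 nodes with a fork of two nodes at one end (D_5), so the type is D_5 (the algebra so(10)).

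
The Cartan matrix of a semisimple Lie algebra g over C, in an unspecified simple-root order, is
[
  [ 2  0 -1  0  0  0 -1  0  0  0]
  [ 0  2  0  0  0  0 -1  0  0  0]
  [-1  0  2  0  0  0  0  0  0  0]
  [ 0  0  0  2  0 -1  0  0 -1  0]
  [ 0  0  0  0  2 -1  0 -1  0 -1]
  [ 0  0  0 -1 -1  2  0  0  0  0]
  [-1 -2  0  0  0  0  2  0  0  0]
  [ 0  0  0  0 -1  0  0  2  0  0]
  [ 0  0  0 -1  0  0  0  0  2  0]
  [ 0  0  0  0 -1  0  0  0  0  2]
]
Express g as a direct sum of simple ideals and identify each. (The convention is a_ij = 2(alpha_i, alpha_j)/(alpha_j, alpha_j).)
B_4 + D_6

The diagram associated to this matrix has two connected components: the simple roots {alpha_1, alpha_2, alpha_3, alpha_7} form a chain of 4 nodes with a double edge at one end; the terminal node there is the unique short simple root (B_4), and {alpha_4, alpha_5, alpha_6, alpha_8, alpha_9, alpha_10} form a chain of 4 nodes with a fork of two nodes at one end (D_6). A semisimple Lie algebra decomposes uniquely as the direct sum of simple ideals, one per connected component of its Dynkin diagram, so g ≅ B_4 ⊕ D_6 (dimension 36 + 66 = 102).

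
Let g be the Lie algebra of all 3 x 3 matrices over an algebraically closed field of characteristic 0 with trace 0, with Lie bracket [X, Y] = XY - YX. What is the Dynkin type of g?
A_2 (sl(3))

This is sl(3), which has dimension 3^2 - 1 = 8 and rank 3 - 1 = 2 (a Cartan subalgebra is the diagonal traceless matrices). In the classification of classical Lie algebras, the special linear algebra sl(n+1) has type A_n; here n = 2, so the Dynkin diagram is a chain of 2 nodes with single edges (A_2). Hence the type is A_2.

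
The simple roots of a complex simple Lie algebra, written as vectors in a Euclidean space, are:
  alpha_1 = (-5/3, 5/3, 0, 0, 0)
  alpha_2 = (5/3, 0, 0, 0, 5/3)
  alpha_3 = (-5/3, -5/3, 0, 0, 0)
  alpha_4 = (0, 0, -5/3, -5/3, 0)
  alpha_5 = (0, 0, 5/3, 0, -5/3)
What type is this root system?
type D_5

Compute the Cartan integers a_ij = 2(alpha_i, alpha_j)/(alpha_j, alpha_j); the resulting 5x5 Cartan matrix is
[[2, -1, 0, 0, 0], [-1, 2, -1, 0, -1], [0, -1, 2, 0, 0], [0, 0, 0, 2, -1], [0, -1, 0, -1, 2]].
All simple roots have the same length, so the diagram is simply laced. The associated Dynkin diagram is a chain of 3 nodes with a fork of two nodes at one end (D_5), so the type is D_5 (the algebra so(10)).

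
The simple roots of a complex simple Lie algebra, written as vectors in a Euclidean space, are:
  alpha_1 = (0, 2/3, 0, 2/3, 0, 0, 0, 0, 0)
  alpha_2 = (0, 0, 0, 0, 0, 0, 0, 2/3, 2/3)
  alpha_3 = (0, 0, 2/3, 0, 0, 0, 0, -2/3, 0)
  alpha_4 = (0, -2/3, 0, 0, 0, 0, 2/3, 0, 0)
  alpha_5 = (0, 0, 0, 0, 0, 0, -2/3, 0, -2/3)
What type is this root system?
Compute the Cartan integers a_ij = 2(alpha_i, alpha_j)/(alpha_j, alpha_j); the resulting 5x5 Cartan matrix is
[[2, 0, 0, -1, 0], [0, 2, -1, 0, -1], [0, -1, 2, 0, 0], [-1, 0, 0, 2, -1], [0, -1, 0, -1, 2]].
All simple roots have the same length, so the diagram is simply laced. The associated Dynkin diagram is a chain of 5 nodes with single edges (A_5), so the type is A_5 (the algebra sl(6)).

type A_5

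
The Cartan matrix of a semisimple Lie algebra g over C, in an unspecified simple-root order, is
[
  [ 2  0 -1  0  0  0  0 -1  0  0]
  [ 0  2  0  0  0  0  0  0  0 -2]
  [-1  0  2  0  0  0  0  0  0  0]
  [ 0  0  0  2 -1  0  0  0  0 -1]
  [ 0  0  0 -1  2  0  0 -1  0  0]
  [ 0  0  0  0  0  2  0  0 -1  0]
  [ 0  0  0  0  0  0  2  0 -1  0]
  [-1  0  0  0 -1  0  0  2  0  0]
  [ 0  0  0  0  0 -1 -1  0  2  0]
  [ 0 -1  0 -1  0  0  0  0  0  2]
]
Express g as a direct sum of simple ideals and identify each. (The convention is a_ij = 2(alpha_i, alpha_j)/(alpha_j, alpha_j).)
A_3 (sl(4)) ⊕ C_7 (sp(14))

The diagram associated to this matrix has two connected components: the simple roots {alpha_6, alpha_7, alpha_9} form a chain of 3 nodes with single edges (A_3), and {alpha_1, alpha_2, alpha_3, alpha_4, alpha_5, alpha_8, alpha_10} form a chain of 7 nodes with a double edge at one end; the terminal node there is the unique long simple root (C_7). A semisimple Lie algebra decomposes uniquely as the direct sum of simple ideals, one per connected component of its Dynkin diagram, so g ≅ A_3 ⊕ C_7 (dimension 15 + 105 = 120).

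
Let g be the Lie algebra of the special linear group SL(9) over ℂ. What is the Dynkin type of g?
type A_8

This is sl(9), which has dimension 9^2 - 1 = 80 and rank 9 - 1 = 8 (a Cartan subalgebra is the diagonal traceless matrices). In the classification of classical Lie algebras, the special linear algebra sl(n+1) has type A_n; here n = 8, so the Dynkin diagram is a chain of 8 nodes with single edges (A_8). Hence the type is A_8.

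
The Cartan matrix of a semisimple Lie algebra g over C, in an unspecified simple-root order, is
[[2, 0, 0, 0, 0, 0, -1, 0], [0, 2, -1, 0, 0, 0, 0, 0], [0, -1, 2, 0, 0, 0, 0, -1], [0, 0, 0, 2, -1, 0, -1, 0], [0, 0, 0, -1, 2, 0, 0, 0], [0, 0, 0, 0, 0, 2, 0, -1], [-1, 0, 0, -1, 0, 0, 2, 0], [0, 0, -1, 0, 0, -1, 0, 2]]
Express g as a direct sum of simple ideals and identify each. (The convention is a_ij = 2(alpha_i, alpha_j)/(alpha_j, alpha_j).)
The diagram associated to this matrix has two connected components: the simple roots {alpha_2, alpha_3, alpha_6, alpha_8} form a chain of 4 nodes with single edges (A_4), and {alpha_1, alpha_4, alpha_5, alpha_7} form a chain of 4 nodes with single edges (A_4). A semisimple Lie algebra decomposes uniquely as the direct sum of simple ideals, one per connected component of its Dynkin diagram, so g ≅ A_4 ⊕ A_4 (dimension 24 + 24 = 48).

A4 ⊕ A4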